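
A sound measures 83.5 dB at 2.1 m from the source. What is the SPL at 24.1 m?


Given values:
  SPL1 = 83.5 dB, r1 = 2.1 m, r2 = 24.1 m
Formula: SPL2 = SPL1 - 20 * log10(r2 / r1)
Compute ratio: r2 / r1 = 24.1 / 2.1 = 11.4762
Compute log10: log10(11.4762) = 1.059798
Compute drop: 20 * 1.059798 = 21.196
SPL2 = 83.5 - 21.196 = 62.3

62.3 dB


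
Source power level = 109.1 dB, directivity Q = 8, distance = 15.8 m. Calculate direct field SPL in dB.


Given values:
  Lw = 109.1 dB, Q = 8, r = 15.8 m
Formula: SPL = Lw + 10 * log10(Q / (4 * pi * r^2))
Compute 4 * pi * r^2 = 4 * pi * 15.8^2 = 3137.0688
Compute Q / denom = 8 / 3137.0688 = 0.00255015
Compute 10 * log10(0.00255015) = -25.9343
SPL = 109.1 + (-25.9343) = 83.17

83.17 dB


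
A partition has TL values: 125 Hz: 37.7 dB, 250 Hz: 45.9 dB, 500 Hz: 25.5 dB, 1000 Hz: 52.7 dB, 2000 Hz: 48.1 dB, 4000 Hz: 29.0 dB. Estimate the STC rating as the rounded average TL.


Given TL values at each frequency:
  125 Hz: 37.7 dB
  250 Hz: 45.9 dB
  500 Hz: 25.5 dB
  1000 Hz: 52.7 dB
  2000 Hz: 48.1 dB
  4000 Hz: 29.0 dB
Formula: STC ~ round(average of TL values)
Sum = 37.7 + 45.9 + 25.5 + 52.7 + 48.1 + 29.0 = 238.9
Average = 238.9 / 6 = 39.82
Rounded: 40

40


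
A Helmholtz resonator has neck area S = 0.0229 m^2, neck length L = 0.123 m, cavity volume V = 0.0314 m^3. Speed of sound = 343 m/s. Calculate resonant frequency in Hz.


Given values:
  S = 0.0229 m^2, L = 0.123 m, V = 0.0314 m^3, c = 343 m/s
Formula: f = (c / (2*pi)) * sqrt(S / (V * L))
Compute V * L = 0.0314 * 0.123 = 0.0038622
Compute S / (V * L) = 0.0229 / 0.0038622 = 5.9293
Compute sqrt(5.9293) = 2.435015
Compute c / (2*pi) = 343 / 6.283185 = 54.590148
f = 54.590148 * 2.435015 = 132.93

132.93 Hz


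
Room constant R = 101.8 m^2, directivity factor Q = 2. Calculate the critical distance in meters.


Given values:
  R = 101.8 m^2, Q = 2
Formula: d_c = 0.141 * sqrt(Q * R)
Compute Q * R = 2 * 101.8 = 203.6
Compute sqrt(203.6) = 14.2688
d_c = 0.141 * 14.2688 = 2.012

2.012 m


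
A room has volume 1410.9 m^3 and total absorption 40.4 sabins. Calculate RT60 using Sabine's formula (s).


Given values:
  V = 1410.9 m^3
  A = 40.4 sabins
Formula: RT60 = 0.161 * V / A
Numerator: 0.161 * 1410.9 = 227.1549
RT60 = 227.1549 / 40.4 = 5.623

5.623 s


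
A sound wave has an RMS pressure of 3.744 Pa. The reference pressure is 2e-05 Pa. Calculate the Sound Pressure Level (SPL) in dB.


Given values:
  p = 3.744 Pa
  p_ref = 2e-05 Pa
Formula: SPL = 20 * log10(p / p_ref)
Compute ratio: p / p_ref = 3.744 / 2e-05 = 187200
Compute log10: log10(187200) = 5.272306
Multiply: SPL = 20 * 5.272306 = 105.45

105.45 dB


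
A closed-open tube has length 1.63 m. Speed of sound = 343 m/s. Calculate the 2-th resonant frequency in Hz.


Given values:
  Tube type: closed-open, L = 1.63 m, c = 343 m/s, n = 2
Formula: f_n = (2n - 1) * c / (4 * L)
Compute 2n - 1 = 2*2 - 1 = 3
Compute 4 * L = 4 * 1.63 = 6.52
f = 3 * 343 / 6.52
f = 157.82

157.82 Hz


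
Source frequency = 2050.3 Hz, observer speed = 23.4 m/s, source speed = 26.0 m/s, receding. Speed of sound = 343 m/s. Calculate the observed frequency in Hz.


Given values:
  f_s = 2050.3 Hz, v_o = 23.4 m/s, v_s = 26.0 m/s
  Direction: receding
Formula: f_o = f_s * (c - v_o) / (c + v_s)
Numerator: c - v_o = 343 - 23.4 = 319.6
Denominator: c + v_s = 343 + 26.0 = 369.0
f_o = 2050.3 * 319.6 / 369.0 = 1775.82

1775.82 Hz


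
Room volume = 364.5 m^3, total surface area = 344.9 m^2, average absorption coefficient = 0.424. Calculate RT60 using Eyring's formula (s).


Given values:
  V = 364.5 m^3, S = 344.9 m^2, alpha = 0.424
Formula: RT60 = 0.161 * V / (-S * ln(1 - alpha))
Compute ln(1 - 0.424) = ln(0.576) = -0.551648
Denominator: -344.9 * -0.551648 = 190.2634
Numerator: 0.161 * 364.5 = 58.6845
RT60 = 58.6845 / 190.2634 = 0.308

0.308 s


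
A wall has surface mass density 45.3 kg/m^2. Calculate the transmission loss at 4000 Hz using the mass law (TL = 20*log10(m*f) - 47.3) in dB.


Given values:
  m = 45.3 kg/m^2, f = 4000 Hz
Formula: TL = 20 * log10(m * f) - 47.3
Compute m * f = 45.3 * 4000 = 181200.0
Compute log10(181200.0) = 5.258158
Compute 20 * 5.258158 = 105.1632
TL = 105.1632 - 47.3 = 57.86

57.86 dB


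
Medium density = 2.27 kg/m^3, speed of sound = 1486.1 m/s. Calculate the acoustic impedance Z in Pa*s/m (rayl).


Given values:
  rho = 2.27 kg/m^3
  c = 1486.1 m/s
Formula: Z = rho * c
Z = 2.27 * 1486.1
Z = 3373.45

3373.45 rayl


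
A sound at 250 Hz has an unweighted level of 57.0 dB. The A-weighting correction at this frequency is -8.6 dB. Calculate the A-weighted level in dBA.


Given values:
  SPL = 57.0 dB
  A-weighting at 250 Hz = -8.6 dB
Formula: L_A = SPL + A_weight
L_A = 57.0 + (-8.6)
L_A = 48.4

48.4 dBA


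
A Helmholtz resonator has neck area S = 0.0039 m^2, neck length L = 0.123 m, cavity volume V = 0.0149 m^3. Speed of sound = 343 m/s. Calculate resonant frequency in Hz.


Given values:
  S = 0.0039 m^2, L = 0.123 m, V = 0.0149 m^3, c = 343 m/s
Formula: f = (c / (2*pi)) * sqrt(S / (V * L))
Compute V * L = 0.0149 * 0.123 = 0.0018327
Compute S / (V * L) = 0.0039 / 0.0018327 = 2.128
Compute sqrt(2.128) = 1.458767
Compute c / (2*pi) = 343 / 6.283185 = 54.590148
f = 54.590148 * 1.458767 = 79.63

79.63 Hz


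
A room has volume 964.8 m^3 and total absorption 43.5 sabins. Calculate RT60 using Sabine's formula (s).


Given values:
  V = 964.8 m^3
  A = 43.5 sabins
Formula: RT60 = 0.161 * V / A
Numerator: 0.161 * 964.8 = 155.3328
RT60 = 155.3328 / 43.5 = 3.571

3.571 s


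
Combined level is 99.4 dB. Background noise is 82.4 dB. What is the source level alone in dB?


Given values:
  L_total = 99.4 dB, L_bg = 82.4 dB
Formula: L_source = 10 * log10(10^(L_total/10) - 10^(L_bg/10))
Convert to linear:
  10^(99.4/10) = 8709635899.5608
  10^(82.4/10) = 173780082.8749
Difference: 8709635899.5608 - 173780082.8749 = 8535855816.6859
L_source = 10 * log10(8535855816.6859) = 99.31

99.31 dB


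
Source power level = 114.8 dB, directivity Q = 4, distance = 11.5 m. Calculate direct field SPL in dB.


Given values:
  Lw = 114.8 dB, Q = 4, r = 11.5 m
Formula: SPL = Lw + 10 * log10(Q / (4 * pi * r^2))
Compute 4 * pi * r^2 = 4 * pi * 11.5^2 = 1661.9025
Compute Q / denom = 4 / 1661.9025 = 0.00240688
Compute 10 * log10(0.00240688) = -26.1855
SPL = 114.8 + (-26.1855) = 88.61

88.61 dB


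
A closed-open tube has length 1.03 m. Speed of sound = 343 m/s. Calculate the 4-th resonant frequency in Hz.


Given values:
  Tube type: closed-open, L = 1.03 m, c = 343 m/s, n = 4
Formula: f_n = (2n - 1) * c / (4 * L)
Compute 2n - 1 = 2*4 - 1 = 7
Compute 4 * L = 4 * 1.03 = 4.12
f = 7 * 343 / 4.12
f = 582.77

582.77 Hz


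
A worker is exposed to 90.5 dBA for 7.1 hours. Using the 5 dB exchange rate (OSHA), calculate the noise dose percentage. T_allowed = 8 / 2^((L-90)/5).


Given values:
  L = 90.5 dBA, T = 7.1 hours
Formula: T_allowed = 8 / 2^((L - 90) / 5)
Compute exponent: (90.5 - 90) / 5 = 0.1
Compute 2^(0.1) = 1.071773
T_allowed = 8 / 1.071773 = 7.464267 hours
Dose = (T / T_allowed) * 100
Dose = (7.1 / 7.464267) * 100 = 95.12

95.12 %


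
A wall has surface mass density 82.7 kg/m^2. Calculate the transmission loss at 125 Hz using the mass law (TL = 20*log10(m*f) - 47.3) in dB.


Given values:
  m = 82.7 kg/m^2, f = 125 Hz
Formula: TL = 20 * log10(m * f) - 47.3
Compute m * f = 82.7 * 125 = 10337.5
Compute log10(10337.5) = 4.014416
Compute 20 * 4.014416 = 80.2883
TL = 80.2883 - 47.3 = 32.99

32.99 dB


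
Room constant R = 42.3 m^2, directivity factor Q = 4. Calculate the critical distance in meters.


Given values:
  R = 42.3 m^2, Q = 4
Formula: d_c = 0.141 * sqrt(Q * R)
Compute Q * R = 4 * 42.3 = 169.2
Compute sqrt(169.2) = 13.0077
d_c = 0.141 * 13.0077 = 1.834

1.834 m


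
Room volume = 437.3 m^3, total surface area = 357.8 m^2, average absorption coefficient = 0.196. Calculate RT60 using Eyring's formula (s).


Given values:
  V = 437.3 m^3, S = 357.8 m^2, alpha = 0.196
Formula: RT60 = 0.161 * V / (-S * ln(1 - alpha))
Compute ln(1 - 0.196) = ln(0.804) = -0.218156
Denominator: -357.8 * -0.218156 = 78.0562
Numerator: 0.161 * 437.3 = 70.4053
RT60 = 70.4053 / 78.0562 = 0.902

0.902 s


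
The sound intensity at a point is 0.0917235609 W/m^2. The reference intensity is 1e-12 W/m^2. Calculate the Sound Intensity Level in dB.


Given values:
  I = 0.0917235609 W/m^2
  I_ref = 1e-12 W/m^2
Formula: SIL = 10 * log10(I / I_ref)
Compute ratio: I / I_ref = 91723560900
Compute log10: log10(91723560900) = 10.962481
Multiply: SIL = 10 * 10.962481 = 109.62

109.62 dB


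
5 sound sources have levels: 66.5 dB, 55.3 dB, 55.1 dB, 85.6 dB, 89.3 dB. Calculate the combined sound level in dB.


Formula: L_total = 10 * log10( sum(10^(Li/10)) )
  Source 1: 10^(66.5/10) = 4466835.9215
  Source 2: 10^(55.3/10) = 338844.1561
  Source 3: 10^(55.1/10) = 323593.6569
  Source 4: 10^(85.6/10) = 363078054.7701
  Source 5: 10^(89.3/10) = 851138038.2024
Sum of linear values = 1219345366.707
L_total = 10 * log10(1219345366.707) = 90.86

90.86 dB


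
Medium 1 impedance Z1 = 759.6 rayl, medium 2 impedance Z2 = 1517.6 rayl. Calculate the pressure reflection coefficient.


Given values:
  Z1 = 759.6 rayl, Z2 = 1517.6 rayl
Formula: R = (Z2 - Z1) / (Z2 + Z1)
Numerator: Z2 - Z1 = 1517.6 - 759.6 = 758.0
Denominator: Z2 + Z1 = 1517.6 + 759.6 = 2277.2
R = 758.0 / 2277.2 = 0.3329

0.3329


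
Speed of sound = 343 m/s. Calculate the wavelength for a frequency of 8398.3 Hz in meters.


Given values:
  c = 343 m/s, f = 8398.3 Hz
Formula: lambda = c / f
lambda = 343 / 8398.3
lambda = 0.0408

0.0408 m


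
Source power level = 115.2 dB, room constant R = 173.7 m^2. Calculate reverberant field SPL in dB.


Given values:
  Lw = 115.2 dB, R = 173.7 m^2
Formula: SPL = Lw + 10 * log10(4 / R)
Compute 4 / R = 4 / 173.7 = 0.023028
Compute 10 * log10(0.023028) = -16.3774
SPL = 115.2 + (-16.3774) = 98.82

98.82 dB


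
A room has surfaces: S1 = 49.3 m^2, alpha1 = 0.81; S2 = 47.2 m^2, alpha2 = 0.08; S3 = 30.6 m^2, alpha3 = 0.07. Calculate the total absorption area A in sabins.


Given surfaces:
  Surface 1: 49.3 * 0.81 = 39.933
  Surface 2: 47.2 * 0.08 = 3.776
  Surface 3: 30.6 * 0.07 = 2.142
Formula: A = sum(Si * alpha_i)
A = 39.933 + 3.776 + 2.142
A = 45.85

45.85 sabins


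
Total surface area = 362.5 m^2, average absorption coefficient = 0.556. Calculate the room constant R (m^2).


Given values:
  S = 362.5 m^2, alpha = 0.556
Formula: R = S * alpha / (1 - alpha)
Numerator: 362.5 * 0.556 = 201.55
Denominator: 1 - 0.556 = 0.444
R = 201.55 / 0.444 = 453.94

453.94 m^2


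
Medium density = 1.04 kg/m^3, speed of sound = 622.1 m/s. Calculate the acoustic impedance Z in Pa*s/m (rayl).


Given values:
  rho = 1.04 kg/m^3
  c = 622.1 m/s
Formula: Z = rho * c
Z = 1.04 * 622.1
Z = 646.98

646.98 rayl


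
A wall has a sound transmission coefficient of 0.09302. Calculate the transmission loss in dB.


Given values:
  tau = 0.09302
Formula: TL = 10 * log10(1 / tau)
Compute 1 / tau = 1 / 0.09302 = 10.7504
Compute log10(10.7504) = 1.031425
TL = 10 * 1.031425 = 10.31

10.31 dB


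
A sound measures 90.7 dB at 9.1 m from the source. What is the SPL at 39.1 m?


Given values:
  SPL1 = 90.7 dB, r1 = 9.1 m, r2 = 39.1 m
Formula: SPL2 = SPL1 - 20 * log10(r2 / r1)
Compute ratio: r2 / r1 = 39.1 / 9.1 = 4.2967
Compute log10: log10(4.2967) = 0.633135
Compute drop: 20 * 0.633135 = 12.6627
SPL2 = 90.7 - 12.6627 = 78.04

78.04 dB


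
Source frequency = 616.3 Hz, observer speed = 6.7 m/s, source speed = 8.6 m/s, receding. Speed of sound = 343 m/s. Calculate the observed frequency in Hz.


Given values:
  f_s = 616.3 Hz, v_o = 6.7 m/s, v_s = 8.6 m/s
  Direction: receding
Formula: f_o = f_s * (c - v_o) / (c + v_s)
Numerator: c - v_o = 343 - 6.7 = 336.3
Denominator: c + v_s = 343 + 8.6 = 351.6
f_o = 616.3 * 336.3 / 351.6 = 589.48

589.48 Hz


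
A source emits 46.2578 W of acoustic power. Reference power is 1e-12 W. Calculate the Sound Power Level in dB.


Given values:
  W = 46.2578 W
  W_ref = 1e-12 W
Formula: SWL = 10 * log10(W / W_ref)
Compute ratio: W / W_ref = 46257800000000
Compute log10: log10(46257800000000) = 13.665185
Multiply: SWL = 10 * 13.665185 = 136.65

136.65 dB


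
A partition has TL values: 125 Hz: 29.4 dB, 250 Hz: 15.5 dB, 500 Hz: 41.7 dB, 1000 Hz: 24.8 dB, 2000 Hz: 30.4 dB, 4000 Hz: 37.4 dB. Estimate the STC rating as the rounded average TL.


Given TL values at each frequency:
  125 Hz: 29.4 dB
  250 Hz: 15.5 dB
  500 Hz: 41.7 dB
  1000 Hz: 24.8 dB
  2000 Hz: 30.4 dB
  4000 Hz: 37.4 dB
Formula: STC ~ round(average of TL values)
Sum = 29.4 + 15.5 + 41.7 + 24.8 + 30.4 + 37.4 = 179.2
Average = 179.2 / 6 = 29.87
Rounded: 30

30


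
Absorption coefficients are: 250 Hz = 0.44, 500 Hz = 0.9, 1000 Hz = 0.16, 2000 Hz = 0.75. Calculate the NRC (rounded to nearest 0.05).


Given values:
  a_250 = 0.44, a_500 = 0.9
  a_1000 = 0.16, a_2000 = 0.75
Formula: NRC = (a250 + a500 + a1000 + a2000) / 4
Sum = 0.44 + 0.9 + 0.16 + 0.75 = 2.25
NRC = 2.25 / 4 = 0.5625
Rounded to nearest 0.05: 0.55

0.55


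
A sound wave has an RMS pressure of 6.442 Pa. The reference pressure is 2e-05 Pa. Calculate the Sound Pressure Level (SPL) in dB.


Given values:
  p = 6.442 Pa
  p_ref = 2e-05 Pa
Formula: SPL = 20 * log10(p / p_ref)
Compute ratio: p / p_ref = 6.442 / 2e-05 = 322100
Compute log10: log10(322100) = 5.507991
Multiply: SPL = 20 * 5.507991 = 110.16

110.16 dB


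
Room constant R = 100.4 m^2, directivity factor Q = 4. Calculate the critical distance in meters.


Given values:
  R = 100.4 m^2, Q = 4
Formula: d_c = 0.141 * sqrt(Q * R)
Compute Q * R = 4 * 100.4 = 401.6
Compute sqrt(401.6) = 20.04
d_c = 0.141 * 20.04 = 2.826

2.826 m


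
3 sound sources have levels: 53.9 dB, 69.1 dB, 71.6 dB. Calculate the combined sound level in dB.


Formula: L_total = 10 * log10( sum(10^(Li/10)) )
  Source 1: 10^(53.9/10) = 245470.8916
  Source 2: 10^(69.1/10) = 8128305.1616
  Source 3: 10^(71.6/10) = 14454397.7075
Sum of linear values = 22828173.7607
L_total = 10 * log10(22828173.7607) = 73.58

73.58 dB


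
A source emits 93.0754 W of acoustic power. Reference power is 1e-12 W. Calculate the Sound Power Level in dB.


Given values:
  W = 93.0754 W
  W_ref = 1e-12 W
Formula: SWL = 10 * log10(W / W_ref)
Compute ratio: W / W_ref = 93075400000000
Compute log10: log10(93075400000000) = 13.968835
Multiply: SWL = 10 * 13.968835 = 139.69

139.69 dB


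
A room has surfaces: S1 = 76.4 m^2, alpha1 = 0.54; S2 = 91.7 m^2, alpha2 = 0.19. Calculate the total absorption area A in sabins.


Given surfaces:
  Surface 1: 76.4 * 0.54 = 41.256
  Surface 2: 91.7 * 0.19 = 17.423
Formula: A = sum(Si * alpha_i)
A = 41.256 + 17.423
A = 58.68

58.68 sabins


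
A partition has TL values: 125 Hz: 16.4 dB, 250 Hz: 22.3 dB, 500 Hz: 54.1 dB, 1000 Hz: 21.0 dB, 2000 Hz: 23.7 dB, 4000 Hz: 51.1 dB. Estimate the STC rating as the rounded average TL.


Given TL values at each frequency:
  125 Hz: 16.4 dB
  250 Hz: 22.3 dB
  500 Hz: 54.1 dB
  1000 Hz: 21.0 dB
  2000 Hz: 23.7 dB
  4000 Hz: 51.1 dB
Formula: STC ~ round(average of TL values)
Sum = 16.4 + 22.3 + 54.1 + 21.0 + 23.7 + 51.1 = 188.6
Average = 188.6 / 6 = 31.43
Rounded: 31

31


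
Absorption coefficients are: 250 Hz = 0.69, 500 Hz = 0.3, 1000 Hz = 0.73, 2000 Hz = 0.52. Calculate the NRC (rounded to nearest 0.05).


Given values:
  a_250 = 0.69, a_500 = 0.3
  a_1000 = 0.73, a_2000 = 0.52
Formula: NRC = (a250 + a500 + a1000 + a2000) / 4
Sum = 0.69 + 0.3 + 0.73 + 0.52 = 2.24
NRC = 2.24 / 4 = 0.56
Rounded to nearest 0.05: 0.55

0.55


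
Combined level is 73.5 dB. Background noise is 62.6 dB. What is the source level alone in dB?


Given values:
  L_total = 73.5 dB, L_bg = 62.6 dB
Formula: L_source = 10 * log10(10^(L_total/10) - 10^(L_bg/10))
Convert to linear:
  10^(73.5/10) = 22387211.3857
  10^(62.6/10) = 1819700.8586
Difference: 22387211.3857 - 1819700.8586 = 20567510.5271
L_source = 10 * log10(20567510.5271) = 73.13

73.13 dB


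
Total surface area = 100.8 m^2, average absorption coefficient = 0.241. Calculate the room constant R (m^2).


Given values:
  S = 100.8 m^2, alpha = 0.241
Formula: R = S * alpha / (1 - alpha)
Numerator: 100.8 * 0.241 = 24.2928
Denominator: 1 - 0.241 = 0.759
R = 24.2928 / 0.759 = 32.01

32.01 m^2


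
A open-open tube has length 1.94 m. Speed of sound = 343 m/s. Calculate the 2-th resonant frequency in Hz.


Given values:
  Tube type: open-open, L = 1.94 m, c = 343 m/s, n = 2
Formula: f_n = n * c / (2 * L)
Compute 2 * L = 2 * 1.94 = 3.88
f = 2 * 343 / 3.88
f = 176.8

176.8 Hz


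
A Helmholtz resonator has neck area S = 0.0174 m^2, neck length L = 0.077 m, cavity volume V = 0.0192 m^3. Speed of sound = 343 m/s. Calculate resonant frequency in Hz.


Given values:
  S = 0.0174 m^2, L = 0.077 m, V = 0.0192 m^3, c = 343 m/s
Formula: f = (c / (2*pi)) * sqrt(S / (V * L))
Compute V * L = 0.0192 * 0.077 = 0.0014784
Compute S / (V * L) = 0.0174 / 0.0014784 = 11.7695
Compute sqrt(11.7695) = 3.43067
Compute c / (2*pi) = 343 / 6.283185 = 54.590148
f = 54.590148 * 3.43067 = 187.28

187.28 Hz


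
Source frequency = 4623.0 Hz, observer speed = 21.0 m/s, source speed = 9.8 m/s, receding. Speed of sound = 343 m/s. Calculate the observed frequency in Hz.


Given values:
  f_s = 4623.0 Hz, v_o = 21.0 m/s, v_s = 9.8 m/s
  Direction: receding
Formula: f_o = f_s * (c - v_o) / (c + v_s)
Numerator: c - v_o = 343 - 21.0 = 322.0
Denominator: c + v_s = 343 + 9.8 = 352.8
f_o = 4623.0 * 322.0 / 352.8 = 4219.4

4219.4 Hz


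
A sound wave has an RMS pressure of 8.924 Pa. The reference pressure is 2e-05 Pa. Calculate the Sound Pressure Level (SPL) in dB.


Given values:
  p = 8.924 Pa
  p_ref = 2e-05 Pa
Formula: SPL = 20 * log10(p / p_ref)
Compute ratio: p / p_ref = 8.924 / 2e-05 = 446200
Compute log10: log10(446200) = 5.64953
Multiply: SPL = 20 * 5.64953 = 112.99

112.99 dB


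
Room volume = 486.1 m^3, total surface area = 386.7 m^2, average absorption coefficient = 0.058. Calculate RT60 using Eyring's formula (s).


Given values:
  V = 486.1 m^3, S = 386.7 m^2, alpha = 0.058
Formula: RT60 = 0.161 * V / (-S * ln(1 - alpha))
Compute ln(1 - 0.058) = ln(0.942) = -0.05975
Denominator: -386.7 * -0.05975 = 23.1053
Numerator: 0.161 * 486.1 = 78.2621
RT60 = 78.2621 / 23.1053 = 3.387

3.387 s


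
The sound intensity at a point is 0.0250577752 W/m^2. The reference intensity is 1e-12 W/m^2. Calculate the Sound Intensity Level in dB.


Given values:
  I = 0.0250577752 W/m^2
  I_ref = 1e-12 W/m^2
Formula: SIL = 10 * log10(I / I_ref)
Compute ratio: I / I_ref = 25057775200
Compute log10: log10(25057775200) = 10.398943
Multiply: SIL = 10 * 10.398943 = 103.99

103.99 dB


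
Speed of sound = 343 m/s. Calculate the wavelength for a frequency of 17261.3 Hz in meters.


Given values:
  c = 343 m/s, f = 17261.3 Hz
Formula: lambda = c / f
lambda = 343 / 17261.3
lambda = 0.0199

0.0199 m


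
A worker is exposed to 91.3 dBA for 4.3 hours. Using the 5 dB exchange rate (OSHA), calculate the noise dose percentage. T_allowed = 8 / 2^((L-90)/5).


Given values:
  L = 91.3 dBA, T = 4.3 hours
Formula: T_allowed = 8 / 2^((L - 90) / 5)
Compute exponent: (91.3 - 90) / 5 = 0.26
Compute 2^(0.26) = 1.197479
T_allowed = 8 / 1.197479 = 6.680702 hours
Dose = (T / T_allowed) * 100
Dose = (4.3 / 6.680702) * 100 = 64.36

64.36 %


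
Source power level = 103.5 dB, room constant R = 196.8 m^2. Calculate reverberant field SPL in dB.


Given values:
  Lw = 103.5 dB, R = 196.8 m^2
Formula: SPL = Lw + 10 * log10(4 / R)
Compute 4 / R = 4 / 196.8 = 0.020325
Compute 10 * log10(0.020325) = -16.9197
SPL = 103.5 + (-16.9197) = 86.58

86.58 dB


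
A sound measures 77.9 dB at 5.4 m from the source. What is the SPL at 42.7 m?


Given values:
  SPL1 = 77.9 dB, r1 = 5.4 m, r2 = 42.7 m
Formula: SPL2 = SPL1 - 20 * log10(r2 / r1)
Compute ratio: r2 / r1 = 42.7 / 5.4 = 7.9074
Compute log10: log10(7.9074) = 0.898034
Compute drop: 20 * 0.898034 = 17.9607
SPL2 = 77.9 - 17.9607 = 59.94

59.94 dB


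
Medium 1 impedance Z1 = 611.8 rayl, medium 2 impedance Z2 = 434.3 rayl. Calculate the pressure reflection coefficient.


Given values:
  Z1 = 611.8 rayl, Z2 = 434.3 rayl
Formula: R = (Z2 - Z1) / (Z2 + Z1)
Numerator: Z2 - Z1 = 434.3 - 611.8 = -177.5
Denominator: Z2 + Z1 = 434.3 + 611.8 = 1046.1
R = -177.5 / 1046.1 = -0.1697

-0.1697


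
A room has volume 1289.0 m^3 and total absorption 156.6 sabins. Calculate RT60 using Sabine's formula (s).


Given values:
  V = 1289.0 m^3
  A = 156.6 sabins
Formula: RT60 = 0.161 * V / A
Numerator: 0.161 * 1289.0 = 207.529
RT60 = 207.529 / 156.6 = 1.325

1.325 s


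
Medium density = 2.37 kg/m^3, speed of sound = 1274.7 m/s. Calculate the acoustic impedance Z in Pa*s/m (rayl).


Given values:
  rho = 2.37 kg/m^3
  c = 1274.7 m/s
Formula: Z = rho * c
Z = 2.37 * 1274.7
Z = 3021.04

3021.04 rayl


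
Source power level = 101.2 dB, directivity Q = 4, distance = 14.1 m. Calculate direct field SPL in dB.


Given values:
  Lw = 101.2 dB, Q = 4, r = 14.1 m
Formula: SPL = Lw + 10 * log10(Q / (4 * pi * r^2))
Compute 4 * pi * r^2 = 4 * pi * 14.1^2 = 2498.3201
Compute Q / denom = 4 / 2498.3201 = 0.00160108
Compute 10 * log10(0.00160108) = -27.9559
SPL = 101.2 + (-27.9559) = 73.24

73.24 dB


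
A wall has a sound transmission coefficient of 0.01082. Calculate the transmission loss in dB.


Given values:
  tau = 0.01082
Formula: TL = 10 * log10(1 / tau)
Compute 1 / tau = 1 / 0.01082 = 92.4214
Compute log10(92.4214) = 1.965773
TL = 10 * 1.965773 = 19.66

19.66 dB


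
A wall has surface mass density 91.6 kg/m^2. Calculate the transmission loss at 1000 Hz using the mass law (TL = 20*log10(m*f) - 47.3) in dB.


Given values:
  m = 91.6 kg/m^2, f = 1000 Hz
Formula: TL = 20 * log10(m * f) - 47.3
Compute m * f = 91.6 * 1000 = 91600.0
Compute log10(91600.0) = 4.961895
Compute 20 * 4.961895 = 99.2379
TL = 99.2379 - 47.3 = 51.94

51.94 dB


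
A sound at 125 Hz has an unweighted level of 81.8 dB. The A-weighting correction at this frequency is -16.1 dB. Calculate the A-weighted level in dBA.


Given values:
  SPL = 81.8 dB
  A-weighting at 125 Hz = -16.1 dB
Formula: L_A = SPL + A_weight
L_A = 81.8 + (-16.1)
L_A = 65.7

65.7 dBA


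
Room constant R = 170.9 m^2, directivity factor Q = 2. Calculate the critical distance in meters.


Given values:
  R = 170.9 m^2, Q = 2
Formula: d_c = 0.141 * sqrt(Q * R)
Compute Q * R = 2 * 170.9 = 341.8
Compute sqrt(341.8) = 18.4878
d_c = 0.141 * 18.4878 = 2.607

2.607 m


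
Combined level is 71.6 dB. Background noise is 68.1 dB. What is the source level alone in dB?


Given values:
  L_total = 71.6 dB, L_bg = 68.1 dB
Formula: L_source = 10 * log10(10^(L_total/10) - 10^(L_bg/10))
Convert to linear:
  10^(71.6/10) = 14454397.7075
  10^(68.1/10) = 6456542.2903
Difference: 14454397.7075 - 6456542.2903 = 7997855.4172
L_source = 10 * log10(7997855.4172) = 69.03

69.03 dB


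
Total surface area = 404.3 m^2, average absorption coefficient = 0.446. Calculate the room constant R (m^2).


Given values:
  S = 404.3 m^2, alpha = 0.446
Formula: R = S * alpha / (1 - alpha)
Numerator: 404.3 * 0.446 = 180.3178
Denominator: 1 - 0.446 = 0.554
R = 180.3178 / 0.554 = 325.48

325.48 m^2


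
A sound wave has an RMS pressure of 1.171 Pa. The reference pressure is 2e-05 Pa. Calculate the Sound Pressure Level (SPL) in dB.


Given values:
  p = 1.171 Pa
  p_ref = 2e-05 Pa
Formula: SPL = 20 * log10(p / p_ref)
Compute ratio: p / p_ref = 1.171 / 2e-05 = 58550
Compute log10: log10(58550) = 4.767527
Multiply: SPL = 20 * 4.767527 = 95.35

95.35 dB


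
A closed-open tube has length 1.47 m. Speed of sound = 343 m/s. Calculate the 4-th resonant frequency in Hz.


Given values:
  Tube type: closed-open, L = 1.47 m, c = 343 m/s, n = 4
Formula: f_n = (2n - 1) * c / (4 * L)
Compute 2n - 1 = 2*4 - 1 = 7
Compute 4 * L = 4 * 1.47 = 5.88
f = 7 * 343 / 5.88
f = 408.33

408.33 Hz


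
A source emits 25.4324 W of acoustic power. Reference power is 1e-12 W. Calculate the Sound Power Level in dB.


Given values:
  W = 25.4324 W
  W_ref = 1e-12 W
Formula: SWL = 10 * log10(W / W_ref)
Compute ratio: W / W_ref = 25432400000000
Compute log10: log10(25432400000000) = 13.405387
Multiply: SWL = 10 * 13.405387 = 134.05

134.05 dB


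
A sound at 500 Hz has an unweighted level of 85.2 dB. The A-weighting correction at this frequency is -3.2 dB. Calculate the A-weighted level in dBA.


Given values:
  SPL = 85.2 dB
  A-weighting at 500 Hz = -3.2 dB
Formula: L_A = SPL + A_weight
L_A = 85.2 + (-3.2)
L_A = 82.0

82.0 dBA


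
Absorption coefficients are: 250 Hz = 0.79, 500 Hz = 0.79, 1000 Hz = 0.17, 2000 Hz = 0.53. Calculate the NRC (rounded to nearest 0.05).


Given values:
  a_250 = 0.79, a_500 = 0.79
  a_1000 = 0.17, a_2000 = 0.53
Formula: NRC = (a250 + a500 + a1000 + a2000) / 4
Sum = 0.79 + 0.79 + 0.17 + 0.53 = 2.28
NRC = 2.28 / 4 = 0.57
Rounded to nearest 0.05: 0.55

0.55


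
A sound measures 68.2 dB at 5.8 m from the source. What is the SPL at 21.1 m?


Given values:
  SPL1 = 68.2 dB, r1 = 5.8 m, r2 = 21.1 m
Formula: SPL2 = SPL1 - 20 * log10(r2 / r1)
Compute ratio: r2 / r1 = 21.1 / 5.8 = 3.6379
Compute log10: log10(3.6379) = 0.560851
Compute drop: 20 * 0.560851 = 11.217
SPL2 = 68.2 - 11.217 = 56.98

56.98 dB


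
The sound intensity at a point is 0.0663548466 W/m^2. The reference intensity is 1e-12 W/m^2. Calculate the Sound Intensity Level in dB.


Given values:
  I = 0.0663548466 W/m^2
  I_ref = 1e-12 W/m^2
Formula: SIL = 10 * log10(I / I_ref)
Compute ratio: I / I_ref = 66354846600
Compute log10: log10(66354846600) = 10.821873
Multiply: SIL = 10 * 10.821873 = 108.22

108.22 dB


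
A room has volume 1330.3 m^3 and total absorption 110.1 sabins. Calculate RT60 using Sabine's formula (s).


Given values:
  V = 1330.3 m^3
  A = 110.1 sabins
Formula: RT60 = 0.161 * V / A
Numerator: 0.161 * 1330.3 = 214.1783
RT60 = 214.1783 / 110.1 = 1.945

1.945 s


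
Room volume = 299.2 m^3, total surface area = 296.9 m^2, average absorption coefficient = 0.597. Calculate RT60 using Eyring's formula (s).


Given values:
  V = 299.2 m^3, S = 296.9 m^2, alpha = 0.597
Formula: RT60 = 0.161 * V / (-S * ln(1 - alpha))
Compute ln(1 - 0.597) = ln(0.403) = -0.908819
Denominator: -296.9 * -0.908819 = 269.8284
Numerator: 0.161 * 299.2 = 48.1712
RT60 = 48.1712 / 269.8284 = 0.179

0.179 s


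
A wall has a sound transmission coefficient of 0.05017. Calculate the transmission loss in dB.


Given values:
  tau = 0.05017
Formula: TL = 10 * log10(1 / tau)
Compute 1 / tau = 1 / 0.05017 = 19.9322
Compute log10(19.9322) = 1.299555
TL = 10 * 1.299555 = 13.0

13.0 dB


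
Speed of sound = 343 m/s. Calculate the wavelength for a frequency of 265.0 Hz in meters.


Given values:
  c = 343 m/s, f = 265.0 Hz
Formula: lambda = c / f
lambda = 343 / 265.0
lambda = 1.2943

1.2943 m


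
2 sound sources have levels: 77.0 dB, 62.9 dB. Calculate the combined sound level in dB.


Formula: L_total = 10 * log10( sum(10^(Li/10)) )
  Source 1: 10^(77.0/10) = 50118723.3627
  Source 2: 10^(62.9/10) = 1949844.5998
Sum of linear values = 52068567.9625
L_total = 10 * log10(52068567.9625) = 77.17

77.17 dB


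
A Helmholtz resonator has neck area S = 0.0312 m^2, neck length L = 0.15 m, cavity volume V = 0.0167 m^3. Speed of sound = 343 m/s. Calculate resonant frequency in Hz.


Given values:
  S = 0.0312 m^2, L = 0.15 m, V = 0.0167 m^3, c = 343 m/s
Formula: f = (c / (2*pi)) * sqrt(S / (V * L))
Compute V * L = 0.0167 * 0.15 = 0.002505
Compute S / (V * L) = 0.0312 / 0.002505 = 12.4551
Compute sqrt(12.4551) = 3.529178
Compute c / (2*pi) = 343 / 6.283185 = 54.590148
f = 54.590148 * 3.529178 = 192.66

192.66 Hz


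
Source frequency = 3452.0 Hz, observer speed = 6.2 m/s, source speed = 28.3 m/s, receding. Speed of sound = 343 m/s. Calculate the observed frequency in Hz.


Given values:
  f_s = 3452.0 Hz, v_o = 6.2 m/s, v_s = 28.3 m/s
  Direction: receding
Formula: f_o = f_s * (c - v_o) / (c + v_s)
Numerator: c - v_o = 343 - 6.2 = 336.8
Denominator: c + v_s = 343 + 28.3 = 371.3
f_o = 3452.0 * 336.8 / 371.3 = 3131.25

3131.25 Hz


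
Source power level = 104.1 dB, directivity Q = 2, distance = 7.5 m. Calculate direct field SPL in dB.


Given values:
  Lw = 104.1 dB, Q = 2, r = 7.5 m
Formula: SPL = Lw + 10 * log10(Q / (4 * pi * r^2))
Compute 4 * pi * r^2 = 4 * pi * 7.5^2 = 706.8583
Compute Q / denom = 2 / 706.8583 = 0.00282942
Compute 10 * log10(0.00282942) = -25.483
SPL = 104.1 + (-25.483) = 78.62

78.62 dB


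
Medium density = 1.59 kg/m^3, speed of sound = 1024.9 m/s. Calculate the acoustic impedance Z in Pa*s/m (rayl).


Given values:
  rho = 1.59 kg/m^3
  c = 1024.9 m/s
Formula: Z = rho * c
Z = 1.59 * 1024.9
Z = 1629.59

1629.59 rayl


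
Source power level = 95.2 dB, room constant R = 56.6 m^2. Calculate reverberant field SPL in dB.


Given values:
  Lw = 95.2 dB, R = 56.6 m^2
Formula: SPL = Lw + 10 * log10(4 / R)
Compute 4 / R = 4 / 56.6 = 0.070671
Compute 10 * log10(0.070671) = -11.5076
SPL = 95.2 + (-11.5076) = 83.69

83.69 dB


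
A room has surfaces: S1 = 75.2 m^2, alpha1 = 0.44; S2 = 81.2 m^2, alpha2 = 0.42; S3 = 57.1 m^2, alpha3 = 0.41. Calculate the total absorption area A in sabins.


Given surfaces:
  Surface 1: 75.2 * 0.44 = 33.088
  Surface 2: 81.2 * 0.42 = 34.104
  Surface 3: 57.1 * 0.41 = 23.411
Formula: A = sum(Si * alpha_i)
A = 33.088 + 34.104 + 23.411
A = 90.6

90.6 sabins


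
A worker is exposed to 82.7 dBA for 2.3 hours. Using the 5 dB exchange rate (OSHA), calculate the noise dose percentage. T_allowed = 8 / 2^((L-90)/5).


Given values:
  L = 82.7 dBA, T = 2.3 hours
Formula: T_allowed = 8 / 2^((L - 90) / 5)
Compute exponent: (82.7 - 90) / 5 = -1.46
Compute 2^(-1.46) = 0.363493
T_allowed = 8 / 0.363493 = 22.008677 hours
Dose = (T / T_allowed) * 100
Dose = (2.3 / 22.008677) * 100 = 10.45

10.45 %


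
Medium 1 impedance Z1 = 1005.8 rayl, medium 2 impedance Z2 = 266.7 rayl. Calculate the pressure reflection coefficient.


Given values:
  Z1 = 1005.8 rayl, Z2 = 266.7 rayl
Formula: R = (Z2 - Z1) / (Z2 + Z1)
Numerator: Z2 - Z1 = 266.7 - 1005.8 = -739.1
Denominator: Z2 + Z1 = 266.7 + 1005.8 = 1272.5
R = -739.1 / 1272.5 = -0.5808

-0.5808


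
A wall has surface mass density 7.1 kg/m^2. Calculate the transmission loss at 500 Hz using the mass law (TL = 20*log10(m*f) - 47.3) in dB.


Given values:
  m = 7.1 kg/m^2, f = 500 Hz
Formula: TL = 20 * log10(m * f) - 47.3
Compute m * f = 7.1 * 500 = 3550.0
Compute log10(3550.0) = 3.550228
Compute 20 * 3.550228 = 71.0046
TL = 71.0046 - 47.3 = 23.7

23.7 dB


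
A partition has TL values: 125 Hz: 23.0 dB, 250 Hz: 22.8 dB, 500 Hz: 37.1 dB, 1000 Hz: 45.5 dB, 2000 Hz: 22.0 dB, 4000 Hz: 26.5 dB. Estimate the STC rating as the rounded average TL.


Given TL values at each frequency:
  125 Hz: 23.0 dB
  250 Hz: 22.8 dB
  500 Hz: 37.1 dB
  1000 Hz: 45.5 dB
  2000 Hz: 22.0 dB
  4000 Hz: 26.5 dB
Formula: STC ~ round(average of TL values)
Sum = 23.0 + 22.8 + 37.1 + 45.5 + 22.0 + 26.5 = 176.9
Average = 176.9 / 6 = 29.48
Rounded: 29

29


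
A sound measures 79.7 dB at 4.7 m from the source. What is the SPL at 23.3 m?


Given values:
  SPL1 = 79.7 dB, r1 = 4.7 m, r2 = 23.3 m
Formula: SPL2 = SPL1 - 20 * log10(r2 / r1)
Compute ratio: r2 / r1 = 23.3 / 4.7 = 4.9574
Compute log10: log10(4.9574) = 0.695254
Compute drop: 20 * 0.695254 = 13.9051
SPL2 = 79.7 - 13.9051 = 65.79

65.79 dB


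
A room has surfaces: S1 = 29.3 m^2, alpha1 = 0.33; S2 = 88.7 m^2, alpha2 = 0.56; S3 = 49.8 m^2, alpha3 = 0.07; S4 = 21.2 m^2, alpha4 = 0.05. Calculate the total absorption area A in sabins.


Given surfaces:
  Surface 1: 29.3 * 0.33 = 9.669
  Surface 2: 88.7 * 0.56 = 49.672
  Surface 3: 49.8 * 0.07 = 3.486
  Surface 4: 21.2 * 0.05 = 1.06
Formula: A = sum(Si * alpha_i)
A = 9.669 + 49.672 + 3.486 + 1.06
A = 63.89

63.89 sabins


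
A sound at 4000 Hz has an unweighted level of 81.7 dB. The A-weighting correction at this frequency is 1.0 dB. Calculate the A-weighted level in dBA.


Given values:
  SPL = 81.7 dB
  A-weighting at 4000 Hz = 1.0 dB
Formula: L_A = SPL + A_weight
L_A = 81.7 + (1.0)
L_A = 82.7

82.7 dBA


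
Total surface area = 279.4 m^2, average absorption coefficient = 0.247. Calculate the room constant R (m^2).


Given values:
  S = 279.4 m^2, alpha = 0.247
Formula: R = S * alpha / (1 - alpha)
Numerator: 279.4 * 0.247 = 69.0118
Denominator: 1 - 0.247 = 0.753
R = 69.0118 / 0.753 = 91.65

91.65 m^2


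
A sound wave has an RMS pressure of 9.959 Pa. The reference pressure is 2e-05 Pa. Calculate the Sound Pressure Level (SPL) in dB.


Given values:
  p = 9.959 Pa
  p_ref = 2e-05 Pa
Formula: SPL = 20 * log10(p / p_ref)
Compute ratio: p / p_ref = 9.959 / 2e-05 = 497950
Compute log10: log10(497950) = 5.697186
Multiply: SPL = 20 * 5.697186 = 113.94

113.94 dB


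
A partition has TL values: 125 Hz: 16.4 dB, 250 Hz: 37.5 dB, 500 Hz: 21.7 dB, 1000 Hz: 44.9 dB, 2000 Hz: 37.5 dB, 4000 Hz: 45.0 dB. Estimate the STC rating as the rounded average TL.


Given TL values at each frequency:
  125 Hz: 16.4 dB
  250 Hz: 37.5 dB
  500 Hz: 21.7 dB
  1000 Hz: 44.9 dB
  2000 Hz: 37.5 dB
  4000 Hz: 45.0 dB
Formula: STC ~ round(average of TL values)
Sum = 16.4 + 37.5 + 21.7 + 44.9 + 37.5 + 45.0 = 203.0
Average = 203.0 / 6 = 33.83
Rounded: 34

34


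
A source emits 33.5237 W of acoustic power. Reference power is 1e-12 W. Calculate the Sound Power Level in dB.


Given values:
  W = 33.5237 W
  W_ref = 1e-12 W
Formula: SWL = 10 * log10(W / W_ref)
Compute ratio: W / W_ref = 33523700000000
Compute log10: log10(33523700000000) = 13.525352
Multiply: SWL = 10 * 13.525352 = 135.25

135.25 dB


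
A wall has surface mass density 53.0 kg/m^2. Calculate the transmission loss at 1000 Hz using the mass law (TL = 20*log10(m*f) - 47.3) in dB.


Given values:
  m = 53.0 kg/m^2, f = 1000 Hz
Formula: TL = 20 * log10(m * f) - 47.3
Compute m * f = 53.0 * 1000 = 53000.0
Compute log10(53000.0) = 4.724276
Compute 20 * 4.724276 = 94.4855
TL = 94.4855 - 47.3 = 47.19

47.19 dB


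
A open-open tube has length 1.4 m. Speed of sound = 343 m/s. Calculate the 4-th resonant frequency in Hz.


Given values:
  Tube type: open-open, L = 1.4 m, c = 343 m/s, n = 4
Formula: f_n = n * c / (2 * L)
Compute 2 * L = 2 * 1.4 = 2.8
f = 4 * 343 / 2.8
f = 490.0

490.0 Hz


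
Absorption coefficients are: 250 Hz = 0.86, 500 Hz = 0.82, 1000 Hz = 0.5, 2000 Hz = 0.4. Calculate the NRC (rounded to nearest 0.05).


Given values:
  a_250 = 0.86, a_500 = 0.82
  a_1000 = 0.5, a_2000 = 0.4
Formula: NRC = (a250 + a500 + a1000 + a2000) / 4
Sum = 0.86 + 0.82 + 0.5 + 0.4 = 2.58
NRC = 2.58 / 4 = 0.645
Rounded to nearest 0.05: 0.65

0.65


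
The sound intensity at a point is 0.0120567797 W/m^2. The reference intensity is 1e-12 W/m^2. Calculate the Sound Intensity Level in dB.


Given values:
  I = 0.0120567797 W/m^2
  I_ref = 1e-12 W/m^2
Formula: SIL = 10 * log10(I / I_ref)
Compute ratio: I / I_ref = 12056779700
Compute log10: log10(12056779700) = 10.081231
Multiply: SIL = 10 * 10.081231 = 100.81

100.81 dB


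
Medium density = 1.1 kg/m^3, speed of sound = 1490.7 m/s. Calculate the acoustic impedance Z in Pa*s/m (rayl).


Given values:
  rho = 1.1 kg/m^3
  c = 1490.7 m/s
Formula: Z = rho * c
Z = 1.1 * 1490.7
Z = 1639.77

1639.77 rayl


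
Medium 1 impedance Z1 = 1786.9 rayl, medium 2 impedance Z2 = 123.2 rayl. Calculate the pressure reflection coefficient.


Given values:
  Z1 = 1786.9 rayl, Z2 = 123.2 rayl
Formula: R = (Z2 - Z1) / (Z2 + Z1)
Numerator: Z2 - Z1 = 123.2 - 1786.9 = -1663.7
Denominator: Z2 + Z1 = 123.2 + 1786.9 = 1910.1
R = -1663.7 / 1910.1 = -0.871

-0.871


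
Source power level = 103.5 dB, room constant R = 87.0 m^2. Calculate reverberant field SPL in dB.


Given values:
  Lw = 103.5 dB, R = 87.0 m^2
Formula: SPL = Lw + 10 * log10(4 / R)
Compute 4 / R = 4 / 87.0 = 0.045977
Compute 10 * log10(0.045977) = -13.3746
SPL = 103.5 + (-13.3746) = 90.13

90.13 dB


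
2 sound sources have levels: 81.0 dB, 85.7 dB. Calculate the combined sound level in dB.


Formula: L_total = 10 * log10( sum(10^(Li/10)) )
  Source 1: 10^(81.0/10) = 125892541.1794
  Source 2: 10^(85.7/10) = 371535229.0972
Sum of linear values = 497427770.2766
L_total = 10 * log10(497427770.2766) = 86.97

86.97 dB


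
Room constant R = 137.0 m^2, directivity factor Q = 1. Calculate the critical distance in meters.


Given values:
  R = 137.0 m^2, Q = 1
Formula: d_c = 0.141 * sqrt(Q * R)
Compute Q * R = 1 * 137.0 = 137.0
Compute sqrt(137.0) = 11.7047
d_c = 0.141 * 11.7047 = 1.65

1.65 m


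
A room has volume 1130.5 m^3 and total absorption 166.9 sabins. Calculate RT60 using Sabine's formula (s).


Given values:
  V = 1130.5 m^3
  A = 166.9 sabins
Formula: RT60 = 0.161 * V / A
Numerator: 0.161 * 1130.5 = 182.0105
RT60 = 182.0105 / 166.9 = 1.091

1.091 s


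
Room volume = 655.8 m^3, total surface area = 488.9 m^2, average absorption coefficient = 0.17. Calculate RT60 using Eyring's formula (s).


Given values:
  V = 655.8 m^3, S = 488.9 m^2, alpha = 0.17
Formula: RT60 = 0.161 * V / (-S * ln(1 - alpha))
Compute ln(1 - 0.17) = ln(0.83) = -0.18633
Denominator: -488.9 * -0.18633 = 91.0967
Numerator: 0.161 * 655.8 = 105.5838
RT60 = 105.5838 / 91.0967 = 1.159

1.159 s


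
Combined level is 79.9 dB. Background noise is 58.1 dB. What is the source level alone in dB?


Given values:
  L_total = 79.9 dB, L_bg = 58.1 dB
Formula: L_source = 10 * log10(10^(L_total/10) - 10^(L_bg/10))
Convert to linear:
  10^(79.9/10) = 97723722.0956
  10^(58.1/10) = 645654.229
Difference: 97723722.0956 - 645654.229 = 97078067.8666
L_source = 10 * log10(97078067.8666) = 79.87

79.87 dB


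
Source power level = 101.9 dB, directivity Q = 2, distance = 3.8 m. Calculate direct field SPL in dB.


Given values:
  Lw = 101.9 dB, Q = 2, r = 3.8 m
Formula: SPL = Lw + 10 * log10(Q / (4 * pi * r^2))
Compute 4 * pi * r^2 = 4 * pi * 3.8^2 = 181.4584
Compute Q / denom = 2 / 181.4584 = 0.01102181
Compute 10 * log10(0.01102181) = -19.5775
SPL = 101.9 + (-19.5775) = 82.32

82.32 dB


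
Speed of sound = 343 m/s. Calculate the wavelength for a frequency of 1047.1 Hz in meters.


Given values:
  c = 343 m/s, f = 1047.1 Hz
Formula: lambda = c / f
lambda = 343 / 1047.1
lambda = 0.3276

0.3276 m


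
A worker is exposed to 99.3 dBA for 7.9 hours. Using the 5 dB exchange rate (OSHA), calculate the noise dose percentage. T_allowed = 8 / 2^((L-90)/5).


Given values:
  L = 99.3 dBA, T = 7.9 hours
Formula: T_allowed = 8 / 2^((L - 90) / 5)
Compute exponent: (99.3 - 90) / 5 = 1.86
Compute 2^(1.86) = 3.630077
T_allowed = 8 / 3.630077 = 2.20381 hours
Dose = (T / T_allowed) * 100
Dose = (7.9 / 2.20381) * 100 = 358.47

358.47 %


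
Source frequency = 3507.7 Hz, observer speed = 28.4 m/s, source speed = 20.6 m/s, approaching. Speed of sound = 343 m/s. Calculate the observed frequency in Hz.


Given values:
  f_s = 3507.7 Hz, v_o = 28.4 m/s, v_s = 20.6 m/s
  Direction: approaching
Formula: f_o = f_s * (c + v_o) / (c - v_s)
Numerator: c + v_o = 343 + 28.4 = 371.4
Denominator: c - v_s = 343 - 20.6 = 322.4
f_o = 3507.7 * 371.4 / 322.4 = 4040.82

4040.82 Hz


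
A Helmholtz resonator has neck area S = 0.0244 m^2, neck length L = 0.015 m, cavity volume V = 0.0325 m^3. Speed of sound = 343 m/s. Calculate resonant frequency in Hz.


Given values:
  S = 0.0244 m^2, L = 0.015 m, V = 0.0325 m^3, c = 343 m/s
Formula: f = (c / (2*pi)) * sqrt(S / (V * L))
Compute V * L = 0.0325 * 0.015 = 0.0004875
Compute S / (V * L) = 0.0244 / 0.0004875 = 50.0513
Compute sqrt(50.0513) = 7.074694
Compute c / (2*pi) = 343 / 6.283185 = 54.590148
f = 54.590148 * 7.074694 = 386.21

386.21 Hz


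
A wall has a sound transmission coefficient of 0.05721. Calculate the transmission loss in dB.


Given values:
  tau = 0.05721
Formula: TL = 10 * log10(1 / tau)
Compute 1 / tau = 1 / 0.05721 = 17.4795
Compute log10(17.4795) = 1.242529
TL = 10 * 1.242529 = 12.43

12.43 dB
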